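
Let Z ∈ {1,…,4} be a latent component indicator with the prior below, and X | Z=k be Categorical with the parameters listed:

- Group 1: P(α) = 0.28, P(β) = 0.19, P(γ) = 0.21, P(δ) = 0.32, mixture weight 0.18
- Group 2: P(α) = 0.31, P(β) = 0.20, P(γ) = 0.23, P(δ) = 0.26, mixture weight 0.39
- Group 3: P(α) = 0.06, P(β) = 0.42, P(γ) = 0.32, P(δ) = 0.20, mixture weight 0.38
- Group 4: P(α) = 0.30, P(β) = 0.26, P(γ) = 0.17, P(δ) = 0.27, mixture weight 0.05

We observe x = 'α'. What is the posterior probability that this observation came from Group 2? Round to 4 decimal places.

By Bayes' theorem, P(k | x) = π_k f_k(x) / Σ_j π_j f_j(x).
Component likelihoods at x = 'α':
  f_1 = 0.28
  f_2 = 0.31
  f_3 = 0.06
  f_4 = 0.3
Multiply by the mixture weights:
  π_1·f_1 = 0.18 × 0.28 = 0.0504
  π_2·f_2 = 0.39 × 0.31 = 0.1209
  π_3·f_3 = 0.38 × 0.06 = 0.0228
  π_4·f_4 = 0.05 × 0.3 = 0.015
Evidence: 0.0504 + 0.1209 + 0.0228 + 0.015 = 0.2091
P(Group 2 | x) = 0.1209 / 0.2091 ≈ 0.5782

0.5782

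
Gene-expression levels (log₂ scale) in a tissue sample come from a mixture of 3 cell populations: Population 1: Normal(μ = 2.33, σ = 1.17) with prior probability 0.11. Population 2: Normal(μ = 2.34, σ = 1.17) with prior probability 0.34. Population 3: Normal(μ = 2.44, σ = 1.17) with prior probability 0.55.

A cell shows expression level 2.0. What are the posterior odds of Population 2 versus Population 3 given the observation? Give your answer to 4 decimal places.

The posterior odds equal the prior odds times the likelihood ratio: (π_i/π_j)·(f_i(x)/f_j(x)).
Evaluate each component's likelihood at the observed value:
  f_1 = (1/(1.17·√(2π)))·exp(−(2.0−2.33)²/(2·1.17²)) = 0.340976·exp(-0.03978) = 0.32768
  f_2 = (1/(1.17·√(2π)))·exp(−(2.0−2.34)²/(2·1.17²)) = 0.340976·exp(-0.04222) = 0.326879
  f_3 = (1/(1.17·√(2π)))·exp(−(2.0−2.44)²/(2·1.17²)) = 0.340976·exp(-0.07071) = 0.317697
Odds = (0.34/0.55) × (0.326879/0.317697) = 0.618182 × 1.0289 ≈ 0.6360

0.6360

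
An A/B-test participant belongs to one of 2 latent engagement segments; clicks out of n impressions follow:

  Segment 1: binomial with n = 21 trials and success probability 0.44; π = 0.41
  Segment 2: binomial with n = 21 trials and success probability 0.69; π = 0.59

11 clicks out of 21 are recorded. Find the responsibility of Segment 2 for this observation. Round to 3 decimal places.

0.354

By Bayes' theorem, P(k | x) = P(Z=k) f_k(x) / Σ_j P(Z=j) f_j(x).
Evaluate each component's likelihood at the observed value:
  L_1 = C(21,11)·0.44^11·0.56^10 = 352716·0.000119668·0.00303305 = 0.128022
  L_2 = C(21,11)·0.69^11·0.31^10 = 352716·0.0168787·8.19628e-06 = 0.0487958
Weight by the priors:
  P(Z=1)·L_1 = 0.41 × 0.128022 = 0.0524891
  P(Z=2)·L_2 = 0.59 × 0.0487958 = 0.0287895
Evidence: 0.0524891 + 0.0287895 = 0.0812786
So the posterior for Segment 2 is 0.0287895 / 0.0812786 ≈ 0.354.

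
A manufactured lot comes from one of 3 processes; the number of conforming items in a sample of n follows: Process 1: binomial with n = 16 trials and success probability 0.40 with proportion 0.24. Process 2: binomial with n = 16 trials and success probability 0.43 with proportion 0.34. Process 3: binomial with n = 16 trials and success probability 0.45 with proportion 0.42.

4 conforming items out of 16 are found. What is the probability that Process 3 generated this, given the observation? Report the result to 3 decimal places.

0.328

Apply Bayes' rule: the posterior for each component is proportional to its prior times its likelihood at x.
Component likelihoods at x = 4 conforming items out of 16:
  p_1 = 0.101421
  p_2 = 0.0731886
  p_3 = 0.0571839
Multiply by the mixture weights:
  P(Z=1)·p_1 = 0.24 × 0.101421 = 0.024341
  P(Z=2)·p_2 = 0.34 × 0.0731886 = 0.0248841
  P(Z=3)·p_3 = 0.42 × 0.0571839 = 0.0240172
Normaliser: 0.024341 + 0.0248841 + 0.0240172 = 0.0732423
Responsibility of Process 3: 0.0240172 / 0.0732423 ≈ 0.328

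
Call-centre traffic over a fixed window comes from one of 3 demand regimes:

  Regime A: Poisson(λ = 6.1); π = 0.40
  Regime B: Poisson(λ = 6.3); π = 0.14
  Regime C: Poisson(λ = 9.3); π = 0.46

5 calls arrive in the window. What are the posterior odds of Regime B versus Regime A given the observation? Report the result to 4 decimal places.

Only the two components matter; the odds are (P(Z=i) f_i(x)) / (P(Z=j) f_j(x)).
Evaluate each component's likelihood at the observed value:
  f_A = e^(−6.1)·6.1^5/5! = 0.15786
  f_B = e^(−6.3)·6.3^5/5! = 0.151868
  f_C = e^(−9.3)·9.3^5/5! = 0.0530023
Odds = (0.14/0.40) × (0.151868/0.15786) = 0.35 × 0.962043 ≈ 0.3367

0.3367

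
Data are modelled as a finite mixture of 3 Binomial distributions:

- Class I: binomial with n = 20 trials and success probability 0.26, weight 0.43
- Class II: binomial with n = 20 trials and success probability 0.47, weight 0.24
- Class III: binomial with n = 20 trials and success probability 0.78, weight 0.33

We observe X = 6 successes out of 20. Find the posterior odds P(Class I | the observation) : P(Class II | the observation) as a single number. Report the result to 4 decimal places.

5.4940

Only the two components matter; the odds are (π_i f_i(x)) / (π_j f_j(x)).
Component likelihoods at x = 6 successes out of 20:
  L_I = C(20,6)·0.26^6·0.74^14 = 38760·0.000308916·0.0147654 = 0.176794
  L_II = C(20,6)·0.47^6·0.53^14 = 38760·0.0107792·0.000137995 = 0.0576545
  L_III = C(20,6)·0.78^6·0.22^14 = 38760·0.2252·6.22182e-10 = 5.43086e-06
Odds = (0.43/0.24) × (0.176794/0.0576545) = 1.79167 × 3.06644 ≈ 5.4940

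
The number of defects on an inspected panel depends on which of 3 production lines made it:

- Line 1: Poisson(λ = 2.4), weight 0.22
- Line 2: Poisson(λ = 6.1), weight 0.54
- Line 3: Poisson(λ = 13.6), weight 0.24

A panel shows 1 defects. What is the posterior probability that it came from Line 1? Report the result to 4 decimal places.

Apply Bayes' rule: the posterior for each component is proportional to its prior times its likelihood at x.
Poisson probabilities:
  L_1 = 0.217723
  L_2 = 0.0136815
  L_3 = 1.68707e-05
Multiply by the mixture weights:
  π_1·L_1 = 0.22 × 0.217723 = 0.0478991
  π_2·L_2 = 0.54 × 0.0136815 = 0.00738801
  π_3·L_3 = 0.24 × 1.68707e-05 = 4.04898e-06
Marginal: 0.0478991 + 0.00738801 + 4.04898e-06 = 0.0552911
So the posterior for Line 1 is 0.0478991 / 0.0552911 ≈ 0.8663.

0.8663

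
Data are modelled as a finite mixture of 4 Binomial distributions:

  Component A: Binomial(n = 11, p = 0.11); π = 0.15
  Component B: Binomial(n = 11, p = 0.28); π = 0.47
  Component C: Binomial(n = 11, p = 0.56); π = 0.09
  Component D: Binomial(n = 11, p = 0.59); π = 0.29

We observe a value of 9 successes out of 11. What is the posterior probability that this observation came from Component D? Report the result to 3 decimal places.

0.813

P(component k | x) = P(Z=k)·f_k(x) / marginal(x), where marginal(x) = Σ_j P(Z=j)·f_j(x).
Binomial probabilities:
  p_A = C(11,9)·0.11^9·0.89^2 = 55·2.35795e-09·0.7921 = 1.02725e-07
  p_B = C(11,9)·0.28^9·0.72^2 = 55·1.05785e-05·0.5184 = 0.000301613
  p_C = C(11,9)·0.56^9·0.44^2 = 55·0.00541617·0.1936 = 0.0576714
  p_D = C(11,9)·0.59^9·0.41^2 = 55·0.008663·0.1681 = 0.0800937
Prior × likelihood for each component:
  P(Z=A)·p_A = 0.15 × 1.02725e-07 = 1.54088e-08
  P(Z=B)·p_B = 0.47 × 0.000301613 = 0.000141758
  P(Z=C)·p_C = 0.09 × 0.0576714 = 0.00519042
  P(Z=D)·p_D = 0.29 × 0.0800937 = 0.0232272
Evidence: 1.54088e-08 + 0.000141758 + 0.00519042 + 0.0232272 = 0.0285594
P(Component D | data) ≈ 0.813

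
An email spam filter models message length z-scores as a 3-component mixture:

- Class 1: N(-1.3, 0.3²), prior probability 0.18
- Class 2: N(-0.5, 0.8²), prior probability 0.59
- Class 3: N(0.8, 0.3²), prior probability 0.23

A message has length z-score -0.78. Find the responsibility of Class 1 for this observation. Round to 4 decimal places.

By Bayes' theorem, P(k | x) = π_k f_k(x) / Σ_j π_j f_j(x).
Normal densities:
  p_1 = (1/(0.3·√(2π)))·exp(−(-0.78−-1.3)²/(2·0.3²)) = 1.329808·exp(-1.50222) = 0.296062
  p_2 = (1/(0.8·√(2π)))·exp(−(-0.78−-0.5)²/(2·0.8²)) = 0.498678·exp(-0.06125) = 0.46905
  p_3 = (1/(0.3·√(2π)))·exp(−(-0.78−0.8)²/(2·0.3²)) = 1.329808·exp(-13.86889) = 1.26069e-06
Multiply by the mixture weights:
  π_1·p_1 = 0.18 × 0.296062 = 0.0532911
  π_2·p_2 = 0.59 × 0.46905 = 0.27674
  π_3·p_3 = 0.23 × 1.26069e-06 = 2.89958e-07
Denominator: 0.0532911 + 0.27674 + 2.89958e-07 = 0.330031
So the posterior for Class 1 is 0.0532911 / 0.330031 ≈ 0.1615.

0.1615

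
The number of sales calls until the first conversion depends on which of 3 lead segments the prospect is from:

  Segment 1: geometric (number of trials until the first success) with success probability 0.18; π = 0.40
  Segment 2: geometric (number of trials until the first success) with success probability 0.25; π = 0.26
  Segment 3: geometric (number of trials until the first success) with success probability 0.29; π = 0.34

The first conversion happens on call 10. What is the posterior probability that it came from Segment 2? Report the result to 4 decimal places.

0.2273

Posterior ∝ prior × likelihood, so P(k | x) ∝ P(Z=k) f_k(x); normalise over all components.
Component likelihoods at x = 10:
  L_1 = 0.18·(1−0.18)^9 = 0.18·0.16762 = 0.0301715
  L_2 = 0.25·(1−0.25)^9 = 0.25·0.0750847 = 0.0187712
  L_3 = 0.29·(1−0.29)^9 = 0.29·0.0458485 = 0.0132961
Prior × likelihood for each component:
  P(Z=1)·L_1 = 0.40 × 0.0301715 = 0.0120686
  P(Z=2)·L_2 = 0.26 × 0.0187712 = 0.0048805
  P(Z=3)·L_3 = 0.34 × 0.0132961 = 0.00452066
Evidence: 0.0120686 + 0.0048805 + 0.00452066 = 0.0214698
P(Segment 2 | 10) = 0.0048805 / 0.0214698 ≈ 0.2273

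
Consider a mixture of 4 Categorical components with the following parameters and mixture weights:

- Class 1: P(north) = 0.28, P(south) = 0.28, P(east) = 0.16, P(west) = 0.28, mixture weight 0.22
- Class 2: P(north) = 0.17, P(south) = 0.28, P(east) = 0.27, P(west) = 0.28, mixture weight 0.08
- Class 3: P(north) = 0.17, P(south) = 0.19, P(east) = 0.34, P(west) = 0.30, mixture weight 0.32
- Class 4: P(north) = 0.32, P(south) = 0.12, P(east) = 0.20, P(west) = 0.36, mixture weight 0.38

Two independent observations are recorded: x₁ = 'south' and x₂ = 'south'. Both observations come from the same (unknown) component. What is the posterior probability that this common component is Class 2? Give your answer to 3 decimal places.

0.155

By Bayes' theorem, P(k | x) = π_k f_k(x) / Σ_j π_j f_j(x).
Since both observations come from the same component, the likelihood for component k is f_k(x₁)·f_k(x₂).
  L_1 = [0.28] × [0.28] = 0.0784
  L_2 = [0.28] × [0.28] = 0.0784
  L_3 = [0.19] × [0.19] = 0.0361
  L_4 = [0.12] × [0.12] = 0.0144
Multiply by the mixture weights:
  π_1·L_1 = 0.22 × 0.0784 = 0.017248
  π_2·L_2 = 0.08 × 0.0784 = 0.006272
  π_3·L_3 = 0.32 × 0.0361 = 0.011552
  π_4·L_4 = 0.38 × 0.0144 = 0.005472
Sum: 0.017248 + 0.006272 + 0.011552 + 0.005472 = 0.040544
P(Class 2 | x₁,x₂) ≈ 0.155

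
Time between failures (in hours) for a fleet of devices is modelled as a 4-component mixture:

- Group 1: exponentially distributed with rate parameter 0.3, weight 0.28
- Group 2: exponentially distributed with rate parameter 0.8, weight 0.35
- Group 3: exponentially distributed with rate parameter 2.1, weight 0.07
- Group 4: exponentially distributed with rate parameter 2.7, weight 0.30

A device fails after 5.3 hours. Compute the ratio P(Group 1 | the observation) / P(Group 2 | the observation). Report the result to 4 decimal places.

4.2462

The posterior odds equal the prior odds times the likelihood ratio: (π_i/π_j)·(f_i(x)/f_j(x)).
Evaluate each component's likelihood at the observed value:
  f_1 = 0.3·e^(−0.3·5.3) = 0.3·e^(−1.5900) = 0.0611777
  f_2 = 0.8·e^(−0.8·5.3) = 0.8·e^(−4.2400) = 0.0115261
  f_3 = 2.1·e^(−2.1·5.3) = 2.1·e^(−11.1300) = 3.07979e-05
  f_4 = 2.7·e^(−2.7·5.3) = 2.7·e^(−14.3100) = 1.64668e-06
Odds = (0.28/0.35) × (0.0611777/0.0115261) = 0.8 × 5.30776 ≈ 4.2462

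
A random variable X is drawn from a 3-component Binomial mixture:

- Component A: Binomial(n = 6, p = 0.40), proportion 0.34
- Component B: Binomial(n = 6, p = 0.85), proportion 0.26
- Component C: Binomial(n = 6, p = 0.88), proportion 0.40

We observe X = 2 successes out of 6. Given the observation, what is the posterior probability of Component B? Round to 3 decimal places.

Apply Bayes' rule: the posterior for each component is proportional to its prior times its likelihood at x.
Component likelihoods at x = 2 successes out of 6:
  p_A = 0.31104
  p_B = 0.00548648
  p_C = 0.00240869
Weight by the priors:
  w_A·p_A = 0.34 × 0.31104 = 0.105754
  w_B·p_B = 0.26 × 0.00548648 = 0.00142649
  w_C·p_C = 0.40 × 0.00240869 = 0.000963478
Evidence: 0.105754 + 0.00142649 + 0.000963478 = 0.108144
So the posterior for Component B is 0.00142649 / 0.108144 ≈ 0.013.

0.013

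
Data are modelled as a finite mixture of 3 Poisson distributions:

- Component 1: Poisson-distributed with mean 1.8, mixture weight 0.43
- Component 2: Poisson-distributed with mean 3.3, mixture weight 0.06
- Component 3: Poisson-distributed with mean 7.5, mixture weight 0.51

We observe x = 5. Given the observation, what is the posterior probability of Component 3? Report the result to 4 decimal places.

0.7519

Posterior ∝ prior × likelihood, so P(k | x) ∝ P(Z=k) f_k(x); normalise over all components.
Component likelihoods at x = 5:
  f_1 = 0.0260286
  f_2 = 0.120286
  f_3 = 0.109375
Weight by the priors:
  P(Z=1)·f_1 = 0.43 × 0.0260286 = 0.0111923
  P(Z=2)·f_2 = 0.06 × 0.120286 = 0.00721719
  P(Z=3)·f_3 = 0.51 × 0.109375 = 0.055781
Sum: 0.0111923 + 0.00721719 + 0.055781 = 0.0741905
So the posterior for Component 3 is 0.055781 / 0.0741905 ≈ 0.7519.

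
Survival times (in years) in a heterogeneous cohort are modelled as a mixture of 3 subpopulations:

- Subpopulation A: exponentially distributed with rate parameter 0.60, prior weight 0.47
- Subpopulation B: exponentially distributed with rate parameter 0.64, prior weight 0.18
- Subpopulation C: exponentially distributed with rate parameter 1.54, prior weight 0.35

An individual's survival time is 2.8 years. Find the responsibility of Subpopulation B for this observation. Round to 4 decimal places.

P(component k | x) = π_k·f_k(x) / marginal(x), where marginal(x) = Σ_j π_j·f_j(x).
Component likelihoods at x = 2.8 years:
  L_A = 0.111824
  L_B = 0.106641
  L_C = 0.0206463
Multiply by the mixture weights:
  π_A·L_A = 0.47 × 0.111824 = 0.0525575
  π_B·L_B = 0.18 × 0.106641 = 0.0191954
  π_C·L_C = 0.35 × 0.0206463 = 0.00722622
Evidence: 0.0525575 + 0.0191954 + 0.00722622 = 0.0789791
So the posterior for Subpopulation B is 0.0191954 / 0.0789791 ≈ 0.2430.

0.2430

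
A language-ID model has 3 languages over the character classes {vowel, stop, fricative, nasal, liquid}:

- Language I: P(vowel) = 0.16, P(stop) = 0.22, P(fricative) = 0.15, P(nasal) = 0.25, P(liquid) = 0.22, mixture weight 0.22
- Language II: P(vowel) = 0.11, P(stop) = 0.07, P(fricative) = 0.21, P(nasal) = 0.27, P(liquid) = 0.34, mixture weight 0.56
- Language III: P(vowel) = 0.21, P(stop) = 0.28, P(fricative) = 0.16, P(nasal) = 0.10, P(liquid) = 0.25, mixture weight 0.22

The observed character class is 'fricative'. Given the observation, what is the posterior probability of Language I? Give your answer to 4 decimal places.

By Bayes' theorem, P(k | x) = π_k f_k(x) / Σ_j π_j f_j(x).
Component likelihoods at x = 'fricative':
  p_I = 0.15
  p_II = 0.21
  p_III = 0.16
Multiply by the mixture weights:
  π_I·p_I = 0.22 × 0.15 = 0.033
  π_II·p_II = 0.56 × 0.21 = 0.1176
  π_III·p_III = 0.22 × 0.16 = 0.0352
Sum: 0.033 + 0.1176 + 0.0352 = 0.1858
P(Language I | the observation) ≈ 0.1776

0.1776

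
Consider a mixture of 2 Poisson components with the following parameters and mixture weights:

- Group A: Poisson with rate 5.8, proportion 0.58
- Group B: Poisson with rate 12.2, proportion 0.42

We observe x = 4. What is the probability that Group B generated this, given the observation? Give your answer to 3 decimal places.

0.023

Posterior ∝ prior × likelihood, so P(k | x) ∝ π_k f_k(x); normalise over all components.
Poisson probabilities:
  L_A = e^(−5.8)·5.8^4/4! = 0.142755
  L_B = e^(−12.2)·12.2^4/4! = 0.00464339
Prior × likelihood for each component:
  π_A·L_A = 0.58 × 0.142755 = 0.0827982
  π_B·L_B = 0.42 × 0.00464339 = 0.00195022
Normaliser: 0.0827982 + 0.00195022 = 0.0847484
Responsibility of Group B: 0.00195022 / 0.0847484 ≈ 0.023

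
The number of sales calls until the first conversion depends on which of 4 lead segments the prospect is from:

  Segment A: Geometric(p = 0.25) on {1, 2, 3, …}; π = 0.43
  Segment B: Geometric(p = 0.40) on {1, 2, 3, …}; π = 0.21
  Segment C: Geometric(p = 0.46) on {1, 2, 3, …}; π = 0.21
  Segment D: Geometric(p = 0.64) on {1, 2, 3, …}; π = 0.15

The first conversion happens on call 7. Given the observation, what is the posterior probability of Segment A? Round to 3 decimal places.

0.746

By Bayes' theorem, P(k | x) = π_k f_k(x) / Σ_j π_j f_j(x).
Component likelihoods at x = 7:
  f_A = 0.0444946
  f_B = 0.0186624
  f_C = 0.0114057
  f_D = 0.00139314
Multiply by the mixture weights:
  π_A·f_A = 0.43 × 0.0444946 = 0.0191327
  π_B·f_B = 0.21 × 0.0186624 = 0.0039191
  π_C·f_C = 0.21 × 0.0114057 = 0.00239519
  π_D·f_D = 0.15 × 0.00139314 = 0.000208971
Normaliser: 0.0191327 + 0.0039191 + 0.00239519 + 0.000208971 = 0.025656
Responsibility of Segment A: 0.0191327 / 0.025656 ≈ 0.746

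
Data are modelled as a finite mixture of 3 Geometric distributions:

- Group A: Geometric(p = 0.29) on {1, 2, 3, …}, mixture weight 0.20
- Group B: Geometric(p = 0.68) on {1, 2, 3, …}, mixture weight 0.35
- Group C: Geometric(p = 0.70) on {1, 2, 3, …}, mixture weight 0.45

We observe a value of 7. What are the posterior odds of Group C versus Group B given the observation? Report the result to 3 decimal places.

0.899

Since P(k|x) ∝ w_k f_k(x), the posterior odds are w_i f_i(x) / (w_j f_j(x)).
Evaluate each component's likelihood at the observed value:
  p_A = 0.0371491
  p_B = 0.000730144
  p_C = 0.0005103
0.000229635 / 0.000255551 ≈ 0.899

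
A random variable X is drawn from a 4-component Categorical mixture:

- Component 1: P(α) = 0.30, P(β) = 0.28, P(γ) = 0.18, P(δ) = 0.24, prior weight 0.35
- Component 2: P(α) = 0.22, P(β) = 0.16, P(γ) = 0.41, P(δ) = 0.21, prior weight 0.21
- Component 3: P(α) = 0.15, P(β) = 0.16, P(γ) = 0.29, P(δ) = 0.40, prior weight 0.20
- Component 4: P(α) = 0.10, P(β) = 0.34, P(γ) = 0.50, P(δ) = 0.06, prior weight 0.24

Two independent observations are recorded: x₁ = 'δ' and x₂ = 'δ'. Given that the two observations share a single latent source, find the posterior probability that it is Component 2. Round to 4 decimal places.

0.1487

Apply Bayes' rule: the posterior for each component is proportional to its prior times its likelihood at x.
Since both observations come from the same component, the likelihood for component k is f_k(x₁)·f_k(x₂).
  p_1 = [P(δ | comp) = 0.24] × [0.24] = 0.0576
  p_2 = [P(δ | comp) = 0.21] × [0.21] = 0.0441
  p_3 = [P(δ | comp) = 0.40] × [0.4] = 0.16
  p_4 = [P(δ | comp) = 0.06] × [0.06] = 0.0036
Prior × likelihood for each component:
  π_1·p_1 = 0.35 × 0.0576 = 0.02016
  π_2·p_2 = 0.21 × 0.0441 = 0.009261
  π_3·p_3 = 0.20 × 0.16 = 0.032
  π_4·p_4 = 0.24 × 0.0036 = 0.000864
Denominator: 0.02016 + 0.009261 + 0.032 + 0.000864 = 0.062285
So the posterior for Component 2 is 0.009261 / 0.062285 ≈ 0.1487.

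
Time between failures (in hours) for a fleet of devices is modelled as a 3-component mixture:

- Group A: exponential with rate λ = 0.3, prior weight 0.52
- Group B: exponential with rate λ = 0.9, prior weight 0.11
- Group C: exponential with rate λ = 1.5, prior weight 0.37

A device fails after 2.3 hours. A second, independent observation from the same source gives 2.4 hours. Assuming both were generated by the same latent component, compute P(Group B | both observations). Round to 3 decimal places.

0.096

P(component k | x) = w_k·f_k(x) / marginal(x), where marginal(x) = Σ_j w_j·f_j(x).
Since both observations come from the same component, the likelihood for component k is f_k(x₁)·f_k(x₂).
  p_A = [0.150473] × [0.146026] = 0.0219729
  p_B = [0.113567] × [0.103793] = 0.0117874
  p_C = [0.0476185] × [0.0409856] = 0.00195167
Multiply by the mixture weights:
  w_A·p_A = 0.52 × 0.0219729 = 0.0114259
  w_B·p_B = 0.11 × 0.0117874 = 0.00129662
  w_C·p_C = 0.37 × 0.00195167 = 0.000722118
Evidence: 0.0114259 + 0.00129662 + 0.000722118 = 0.0134446
P(Group B | data) ≈ 0.096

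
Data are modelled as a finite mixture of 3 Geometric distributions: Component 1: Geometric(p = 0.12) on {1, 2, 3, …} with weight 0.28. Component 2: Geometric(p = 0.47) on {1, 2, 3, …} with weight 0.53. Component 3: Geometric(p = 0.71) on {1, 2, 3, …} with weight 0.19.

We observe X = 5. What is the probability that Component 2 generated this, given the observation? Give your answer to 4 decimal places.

0.4822

By Bayes' theorem, P(k | x) = π_k f_k(x) / Σ_j π_j f_j(x).
Geometric probabilities:
  f_1 = 0.12·(1−0.12)^4 = 0.12·0.599695 = 0.0719634
  f_2 = 0.47·(1−0.47)^4 = 0.47·0.0789048 = 0.0370853
  f_3 = 0.71·(1−0.71)^4 = 0.71·0.00707281 = 0.0050217
Unnormalised posteriors:
  π_1·f_1 = 0.28 × 0.0719634 = 0.0201498
  π_2·f_2 = 0.53 × 0.0370853 = 0.0196552
  π_3·f_3 = 0.19 × 0.0050217 = 0.000954122
Denominator: 0.0201498 + 0.0196552 + 0.000954122 = 0.0407591
P(Component 2 | the observation) ≈ 0.4822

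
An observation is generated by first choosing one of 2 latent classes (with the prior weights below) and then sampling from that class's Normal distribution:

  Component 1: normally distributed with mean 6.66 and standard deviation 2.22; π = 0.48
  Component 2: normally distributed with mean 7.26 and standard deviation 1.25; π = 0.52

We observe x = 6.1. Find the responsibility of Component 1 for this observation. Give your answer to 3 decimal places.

P(component k | x) = P(Z=k)·f_k(x) / marginal(x), where marginal(x) = Σ_j P(Z=j)·f_j(x).
Component likelihoods at x = 6.1:
  f_1 = (1/(2.22·√(2π)))·exp(−(6.1−6.66)²/(2·2.22²)) = 0.179704·exp(-0.03182) = 0.174076
  f_2 = (1/(1.25·√(2π)))·exp(−(6.1−7.26)²/(2·1.25²)) = 0.319154·exp(-0.43059) = 0.20749
Prior × likelihood for each component:
  P(Z=1)·f_1 = 0.48 × 0.174076 = 0.0835566
  P(Z=2)·f_2 = 0.52 × 0.20749 = 0.107895
Sum: 0.0835566 + 0.107895 = 0.191451
So the posterior for Component 1 is 0.0835566 / 0.191451 ≈ 0.436.

0.436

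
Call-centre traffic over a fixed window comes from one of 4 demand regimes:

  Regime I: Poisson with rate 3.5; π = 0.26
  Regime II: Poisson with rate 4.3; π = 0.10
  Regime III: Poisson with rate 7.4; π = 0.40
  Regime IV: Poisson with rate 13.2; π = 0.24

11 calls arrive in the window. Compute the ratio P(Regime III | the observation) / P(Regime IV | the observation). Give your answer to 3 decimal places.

Only the two components matter; the odds are (π_i f_i(x)) / (π_j f_j(x)).
Component likelihoods at x = 11 calls:
  L_I = e^(−3.5)·3.5^11/11! = 0.000730402
  L_II = e^(−4.3)·4.3^11/11! = 0.00315886
  L_III = e^(−7.4)·7.4^11/11! = 0.0557974
  L_IV = e^(−13.2)·13.2^11/11! = 0.0982812
Posterior odds = (π_III·L_III) / (π_IV·L_IV) = (0.40·0.0557974) / (0.24·0.0982812) = 0.022319 / 0.0235875 ≈ 0.946

0.946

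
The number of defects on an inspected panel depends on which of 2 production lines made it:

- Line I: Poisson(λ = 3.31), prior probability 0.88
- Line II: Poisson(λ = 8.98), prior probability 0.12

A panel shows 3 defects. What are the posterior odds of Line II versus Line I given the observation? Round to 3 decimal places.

Since P(k|x) ∝ w_k f_k(x), the posterior odds are w_i f_i(x) / (w_j f_j(x)).
Component likelihoods at x = 3 defects:
  p_I = e^(−3.31)·3.31^3/3! = 0.220708
  p_II = e^(−8.98)·8.98^3/3! = 0.0151954
0.00182345 / 0.194223 ≈ 0.009

0.009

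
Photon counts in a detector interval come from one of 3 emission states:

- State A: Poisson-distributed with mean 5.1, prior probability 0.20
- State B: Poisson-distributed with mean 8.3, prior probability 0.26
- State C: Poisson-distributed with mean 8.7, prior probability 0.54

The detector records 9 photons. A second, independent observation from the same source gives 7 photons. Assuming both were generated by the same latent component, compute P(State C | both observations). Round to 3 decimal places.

Apply Bayes' rule: the posterior for each component is proportional to its prior times its likelihood at x.
Since both observations come from the same component, the likelihood for component k is f_k(x₁)·f_k(x₂).
  L_A = [0.0392163] × [0.108557] = 0.00425721
  L_B = [0.128025] × [0.133805] = 0.0171304
  L_C = [0.131084] × [0.124693] = 0.0163452
Unnormalised posteriors:
  π_A·L_A = 0.20 × 0.00425721 = 0.000851443
  π_B·L_B = 0.26 × 0.0171304 = 0.0044539
  π_C·L_C = 0.54 × 0.0163452 = 0.00882641
Marginal: 0.000851443 + 0.0044539 + 0.00882641 = 0.0141318
P(State C | data) ≈ 0.625

0.625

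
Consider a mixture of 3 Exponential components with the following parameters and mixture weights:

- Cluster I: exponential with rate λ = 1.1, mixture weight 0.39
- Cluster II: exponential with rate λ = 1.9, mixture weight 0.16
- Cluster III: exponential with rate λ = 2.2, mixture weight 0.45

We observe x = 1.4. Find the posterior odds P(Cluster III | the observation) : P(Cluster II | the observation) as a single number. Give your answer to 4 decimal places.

2.1397

Only the two components matter; the odds are (P(Z=i) f_i(x)) / (P(Z=j) f_j(x)).
Component likelihoods at x = 1.4:
  f_I = 1.1·e^(−1.1·1.4) = 1.1·e^(−1.5400) = 0.235819
  f_II = 1.9·e^(−1.9·1.4) = 1.9·e^(−2.6600) = 0.132902
  f_III = 2.2·e^(−2.2·1.4) = 2.2·e^(−3.0800) = 0.10111
Posterior odds = (P(Z=III)·f_III) / (P(Z=II)·f_II) = (0.45·0.10111) / (0.16·0.132902) = 0.0454997 / 0.0212643 ≈ 2.1397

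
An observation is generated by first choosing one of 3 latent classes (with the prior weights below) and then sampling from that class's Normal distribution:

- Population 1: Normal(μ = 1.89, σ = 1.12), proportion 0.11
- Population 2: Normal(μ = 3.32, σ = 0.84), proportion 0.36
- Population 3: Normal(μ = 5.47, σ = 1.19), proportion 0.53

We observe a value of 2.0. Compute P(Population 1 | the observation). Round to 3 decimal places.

0.427

P(component k | x) = w_k·f_k(x) / marginal(x), where marginal(x) = Σ_j w_j·f_j(x).
Component likelihoods at x = 2.0:
  f_1 = 0.354485
  f_2 = 0.138169
  f_3 = 0.00477519
Unnormalised posteriors:
  w_1·f_1 = 0.11 × 0.354485 = 0.0389933
  w_2·f_2 = 0.36 × 0.138169 = 0.0497408
  w_3·f_3 = 0.53 × 0.00477519 = 0.00253085
Normaliser: 0.0389933 + 0.0497408 + 0.00253085 = 0.0912649
So the posterior for Population 1 is 0.0389933 / 0.0912649 ≈ 0.427.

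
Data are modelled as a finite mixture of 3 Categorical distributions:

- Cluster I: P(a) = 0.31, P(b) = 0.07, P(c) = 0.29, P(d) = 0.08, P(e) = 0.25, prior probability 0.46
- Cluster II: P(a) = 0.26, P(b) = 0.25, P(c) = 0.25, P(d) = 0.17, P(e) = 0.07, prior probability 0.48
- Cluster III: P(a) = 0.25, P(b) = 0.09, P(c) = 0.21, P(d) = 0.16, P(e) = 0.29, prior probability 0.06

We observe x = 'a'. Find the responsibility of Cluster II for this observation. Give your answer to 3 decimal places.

0.442

The responsibility of component k is π_k f_k(x) divided by Σ_j π_j f_j(x).
Component likelihoods at x = 'a':
  L_I = P(a | comp) = 0.31
  L_II = P(a | comp) = 0.26
  L_III = P(a | comp) = 0.25
Multiply by the mixture weights:
  π_I·L_I = 0.46 × 0.31 = 0.1426
  π_II·L_II = 0.48 × 0.26 = 0.1248
  π_III·L_III = 0.06 × 0.25 = 0.015
Evidence: 0.1426 + 0.1248 + 0.015 = 0.2824
So the posterior for Cluster II is 0.1248 / 0.2824 ≈ 0.442.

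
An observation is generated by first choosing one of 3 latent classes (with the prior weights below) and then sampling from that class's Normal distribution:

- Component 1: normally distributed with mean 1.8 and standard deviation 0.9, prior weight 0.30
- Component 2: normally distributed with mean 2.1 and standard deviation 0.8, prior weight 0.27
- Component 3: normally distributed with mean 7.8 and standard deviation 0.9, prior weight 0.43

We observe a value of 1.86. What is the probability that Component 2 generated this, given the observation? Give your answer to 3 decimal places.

0.492

The responsibility of component k is w_k f_k(x) divided by Σ_j w_j f_j(x).
Component likelihoods at x = 1.86:
  p_1 = (1/(0.9·√(2π)))·exp(−(1.86−1.8)²/(2·0.9²)) = 0.443269·exp(-0.00222) = 0.442285
  p_2 = (1/(0.8·√(2π)))·exp(−(1.86−2.1)²/(2·0.8²)) = 0.498678·exp(-0.04500) = 0.476735
  p_3 = (1/(0.9·√(2π)))·exp(−(1.86−7.8)²/(2·0.9²)) = 0.443269·exp(-21.78000) = 1.54076e-10
Multiply by the mixture weights:
  w_1·p_1 = 0.30 × 0.442285 = 0.132686
  w_2·p_2 = 0.27 × 0.476735 = 0.128718
  w_3·p_3 = 0.43 × 1.54076e-10 = 6.62525e-11
Marginal: 0.132686 + 0.128718 + 6.62525e-11 = 0.261404
Responsibility of Component 2: 0.128718 / 0.261404 ≈ 0.492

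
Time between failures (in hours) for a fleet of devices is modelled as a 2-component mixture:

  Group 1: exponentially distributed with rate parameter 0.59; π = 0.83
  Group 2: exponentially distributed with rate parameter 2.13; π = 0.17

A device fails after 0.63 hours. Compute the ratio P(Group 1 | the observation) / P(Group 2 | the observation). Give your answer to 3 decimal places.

Posterior odds = (π_i f_i(x)) / (π_j f_j(x)); the normalising sum cancels.
Component likelihoods at x = 0.63 hours:
  f_1 = 0.406841
  f_2 = 0.556673
0.337678 / 0.0946343 ≈ 3.568

3.568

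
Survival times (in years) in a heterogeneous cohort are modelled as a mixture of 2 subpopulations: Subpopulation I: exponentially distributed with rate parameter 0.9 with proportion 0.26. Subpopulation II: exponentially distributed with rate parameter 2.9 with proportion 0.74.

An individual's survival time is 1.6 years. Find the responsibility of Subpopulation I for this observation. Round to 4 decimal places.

0.7279

By Bayes' theorem, P(k | x) = π_k f_k(x) / Σ_j π_j f_j(x).
Evaluate each component's likelihood at the observed value:
  p_I = 0.9·e^(−0.9·1.6) = 0.9·e^(−1.4400) = 0.213235
  p_II = 2.9·e^(−2.9·1.6) = 2.9·e^(−4.6400) = 0.0280073
Prior × likelihood for each component:
  π_I·p_I = 0.26 × 0.213235 = 0.0554411
  π_II·p_II = 0.74 × 0.0280073 = 0.0207254
Sum: 0.0554411 + 0.0207254 = 0.0761665
P(Subpopulation I | 1.6 years) ≈ 0.7279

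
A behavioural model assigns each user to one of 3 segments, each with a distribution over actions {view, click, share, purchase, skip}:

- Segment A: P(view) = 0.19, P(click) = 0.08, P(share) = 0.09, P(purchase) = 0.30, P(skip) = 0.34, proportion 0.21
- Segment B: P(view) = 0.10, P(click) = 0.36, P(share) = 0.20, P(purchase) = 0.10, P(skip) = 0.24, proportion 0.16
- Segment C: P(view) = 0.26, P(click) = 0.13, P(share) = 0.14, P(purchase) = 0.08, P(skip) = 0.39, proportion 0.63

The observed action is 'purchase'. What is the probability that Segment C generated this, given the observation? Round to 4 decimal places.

0.3895

Apply Bayes' rule: the posterior for each component is proportional to its prior times its likelihood at x.
Categorical probabilities:
  L_A = 0.3
  L_B = 0.1
  L_C = 0.08
Prior × likelihood for each component:
  π_A·L_A = 0.21 × 0.3 = 0.063
  π_B·L_B = 0.16 × 0.1 = 0.016
  π_C·L_C = 0.63 × 0.08 = 0.0504
Marginal: 0.063 + 0.016 + 0.0504 = 0.1294
P(Segment C | the observation) ≈ 0.3895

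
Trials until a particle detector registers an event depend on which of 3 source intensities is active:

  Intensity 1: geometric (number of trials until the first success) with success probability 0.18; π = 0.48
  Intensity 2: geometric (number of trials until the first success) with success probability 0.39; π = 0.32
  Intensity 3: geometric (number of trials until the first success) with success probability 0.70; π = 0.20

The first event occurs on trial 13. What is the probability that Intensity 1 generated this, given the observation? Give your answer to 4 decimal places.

0.9602

P(component k | x) = w_k·f_k(x) / marginal(x), where marginal(x) = Σ_j w_j·f_j(x).
Evaluate each component's likelihood at the observed value:
  p_1 = 0.0166356
  p_2 = 0.0010352
  p_3 = 3.72009e-07
Multiply by the mixture weights:
  w_1·p_1 = 0.48 × 0.0166356 = 0.00798509
  w_2·p_2 = 0.32 × 0.0010352 = 0.000331263
  w_3·p_3 = 0.20 × 3.72009e-07 = 7.44017e-08
Evidence: 0.00798509 + 0.000331263 + 7.44017e-08 = 0.00831643
P(Intensity 1 | data) ≈ 0.9602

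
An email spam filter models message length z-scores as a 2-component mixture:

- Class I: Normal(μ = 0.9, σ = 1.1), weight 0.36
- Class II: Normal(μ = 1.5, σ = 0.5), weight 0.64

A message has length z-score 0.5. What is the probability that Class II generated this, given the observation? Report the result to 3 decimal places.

By Bayes' theorem, P(k | x) = π_k f_k(x) / Σ_j π_j f_j(x).
Normal densities:
  f_I = (1/(1.1·√(2π)))·exp(−(0.5−0.9)²/(2·1.1²)) = 0.362675·exp(-0.06612) = 0.339472
  f_II = (1/(0.5·√(2π)))·exp(−(0.5−1.5)²/(2·0.5²)) = 0.797885·exp(-2.00000) = 0.107982
Multiply by the mixture weights:
  π_I·f_I = 0.36 × 0.339472 = 0.12221
  π_II·f_II = 0.64 × 0.107982 = 0.0691084
Denominator: 0.12221 + 0.0691084 = 0.191318
So the posterior for Class II is 0.0691084 / 0.191318 ≈ 0.361.

0.361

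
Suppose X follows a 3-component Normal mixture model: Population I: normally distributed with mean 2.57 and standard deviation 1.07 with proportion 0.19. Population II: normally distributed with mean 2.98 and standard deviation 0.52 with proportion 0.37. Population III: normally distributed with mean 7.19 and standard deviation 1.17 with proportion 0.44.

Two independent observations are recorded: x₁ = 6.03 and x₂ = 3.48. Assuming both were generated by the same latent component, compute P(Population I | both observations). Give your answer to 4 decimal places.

P(component k | x) = w_k·f_k(x) / marginal(x), where marginal(x) = Σ_j w_j·f_j(x).
Since both observations come from the same component, the likelihood for component k is f_k(x₁)·f_k(x₂).
  L_I = [(1/(1.07·√(2π)))·exp(−(6.03−2.57)²/(2·1.07²)) = 0.372843·exp(-5.22823) = 0.00199956] × [0.259696] = 0.000519278
  L_II = [(1/(0.52·√(2π)))·exp(−(6.03−2.98)²/(2·0.52²)) = 0.767197·exp(-17.20137) = 2.59685e-08] × [0.483217] = 1.25484e-08
  L_III = [(1/(1.17·√(2π)))·exp(−(6.03−7.19)²/(2·1.17²)) = 0.340976·exp(-0.49149) = 0.20858] × [0.00223532] = 0.000466242
Multiply by the mixture weights:
  w_I·L_I = 0.19 × 0.000519278 = 9.86628e-05
  w_II·L_II = 0.37 × 1.25484e-08 = 4.64292e-09
  w_III·L_III = 0.44 × 0.000466242 = 0.000205147
Sum: 9.86628e-05 + 4.64292e-09 + 0.000205147 = 0.000303814
Responsibility of Population I: 9.86628e-05 / 0.000303814 ≈ 0.3247

0.3247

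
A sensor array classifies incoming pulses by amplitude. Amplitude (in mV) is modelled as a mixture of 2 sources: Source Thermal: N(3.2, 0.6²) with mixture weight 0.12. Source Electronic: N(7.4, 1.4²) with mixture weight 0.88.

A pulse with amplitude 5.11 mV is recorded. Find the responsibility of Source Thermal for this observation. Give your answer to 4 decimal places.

By Bayes' theorem, P(k | x) = π_k f_k(x) / Σ_j π_j f_j(x).
Component likelihoods at x = 5.11 mV:
  p_Thermal = 0.00419057
  p_Electronic = 0.074781
Multiply by the mixture weights:
  π_Thermal·p_Thermal = 0.12 × 0.00419057 = 0.000502868
  π_Electronic·p_Electronic = 0.88 × 0.074781 = 0.0658073
Marginal: 0.000502868 + 0.0658073 = 0.0663102
So the posterior for Source Thermal is 0.000502868 / 0.0663102 ≈ 0.0076.

0.0076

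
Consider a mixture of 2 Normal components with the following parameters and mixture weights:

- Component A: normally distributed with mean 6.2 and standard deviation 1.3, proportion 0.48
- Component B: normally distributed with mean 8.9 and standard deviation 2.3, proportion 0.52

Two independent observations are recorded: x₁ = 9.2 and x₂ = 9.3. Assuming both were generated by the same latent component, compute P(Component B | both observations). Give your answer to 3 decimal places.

0.988

P(component k | x) = π_k·f_k(x) / marginal(x), where marginal(x) = Σ_j π_j·f_j(x).
Since both observations come from the same component, the likelihood for component k is f_k(x₁)·f_k(x₂).
  f_A = [0.0214073] × [0.0178724] = 0.000382599
  f_B = [0.171984] × [0.17085] = 0.0293834
Prior × likelihood for each component:
  π_A·f_A = 0.48 × 0.000382599 = 0.000183648
  π_B·f_B = 0.52 × 0.0293834 = 0.0152794
Evidence: 0.000183648 + 0.0152794 = 0.015463
Responsibility of Component B: 0.0152794 / 0.015463 ≈ 0.988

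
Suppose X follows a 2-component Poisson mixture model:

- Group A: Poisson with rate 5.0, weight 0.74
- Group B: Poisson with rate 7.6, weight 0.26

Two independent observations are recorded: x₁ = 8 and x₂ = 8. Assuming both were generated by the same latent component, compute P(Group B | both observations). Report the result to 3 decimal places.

Apply Bayes' rule: the posterior for each component is proportional to its prior times its likelihood at x.
Since both observations come from the same component, the likelihood for component k is f_k(x₁)·f_k(x₂).
  f_A = [0.065278] × [0.065278] = 0.00426122
  f_B = [0.13815] × [0.13815] = 0.0190854
Unnormalised posteriors:
  π_A·f_A = 0.74 × 0.00426122 = 0.0031533
  π_B·f_B = 0.26 × 0.0190854 = 0.00496219
Denominator: 0.0031533 + 0.00496219 = 0.0081155
P(Group B | x) = 0.00496219 / 0.0081155 ≈ 0.611

0.611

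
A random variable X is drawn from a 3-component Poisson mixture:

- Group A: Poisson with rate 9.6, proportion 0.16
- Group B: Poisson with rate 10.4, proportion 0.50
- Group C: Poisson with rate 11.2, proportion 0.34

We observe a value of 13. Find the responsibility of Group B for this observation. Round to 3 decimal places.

By Bayes' theorem, P(k | x) = π_k f_k(x) / Σ_j π_j f_j(x).
Evaluate each component's likelihood at the observed value:
  p_A = 0.0639762
  p_B = 0.0813749
  p_C = 0.0958199
Weight by the priors:
  π_A·p_A = 0.16 × 0.0639762 = 0.0102362
  π_B·p_B = 0.50 × 0.0813749 = 0.0406875
  π_C·p_C = 0.34 × 0.0958199 = 0.0325788
Denominator: 0.0102362 + 0.0406875 + 0.0325788 = 0.0835024
P(Group B | x) = 0.0406875 / 0.0835024 ≈ 0.487

0.487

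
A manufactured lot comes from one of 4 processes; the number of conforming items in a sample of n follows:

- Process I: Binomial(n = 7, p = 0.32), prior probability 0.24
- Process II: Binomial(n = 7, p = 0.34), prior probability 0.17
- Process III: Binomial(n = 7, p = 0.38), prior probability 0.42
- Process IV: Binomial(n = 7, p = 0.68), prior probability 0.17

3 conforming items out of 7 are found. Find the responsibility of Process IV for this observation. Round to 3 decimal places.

Apply Bayes' rule: the posterior for each component is proportional to its prior times its likelihood at x.
Evaluate each component's likelihood at the observed value:
  f_I = C(7,3)·0.32^3·0.68^4 = 35·0.032768·0.213814 = 0.245219
  f_II = C(7,3)·0.34^3·0.66^4 = 35·0.039304·0.189747 = 0.261024
  f_III = C(7,3)·0.38^3·0.62^4 = 35·0.054872·0.147763 = 0.283782
  f_IV = C(7,3)·0.68^3·0.32^4 = 35·0.314432·0.0104858 = 0.115397
Weight by the priors:
  P(Z=I)·f_I = 0.24 × 0.245219 = 0.0588525
  P(Z=II)·f_II = 0.17 × 0.261024 = 0.0443741
  P(Z=III)·f_III = 0.42 × 0.283782 = 0.119189
  P(Z=IV)·f_IV = 0.17 × 0.115397 = 0.0196175
Evidence: 0.0588525 + 0.0443741 + 0.119189 + 0.0196175 = 0.242033
P(Process IV | the observation) = 0.0196175 / 0.242033 ≈ 0.081

0.081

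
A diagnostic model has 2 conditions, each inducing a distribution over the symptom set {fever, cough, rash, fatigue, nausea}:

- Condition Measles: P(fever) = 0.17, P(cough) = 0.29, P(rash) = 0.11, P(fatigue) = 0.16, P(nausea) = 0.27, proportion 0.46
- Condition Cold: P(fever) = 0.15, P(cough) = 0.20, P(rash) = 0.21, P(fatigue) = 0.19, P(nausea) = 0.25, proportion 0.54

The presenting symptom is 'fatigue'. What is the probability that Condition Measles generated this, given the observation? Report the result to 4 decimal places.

By Bayes' theorem, P(k | x) = π_k f_k(x) / Σ_j π_j f_j(x).
Categorical probabilities:
  L_Measles = 0.16
  L_Cold = 0.19
Unnormalised posteriors:
  π_Measles·L_Measles = 0.46 × 0.16 = 0.0736
  π_Cold·L_Cold = 0.54 × 0.19 = 0.1026
Denominator: 0.0736 + 0.1026 = 0.1762
P(Condition Measles | 'fatigue') = 0.0736 / 0.1762 ≈ 0.4177

0.4177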